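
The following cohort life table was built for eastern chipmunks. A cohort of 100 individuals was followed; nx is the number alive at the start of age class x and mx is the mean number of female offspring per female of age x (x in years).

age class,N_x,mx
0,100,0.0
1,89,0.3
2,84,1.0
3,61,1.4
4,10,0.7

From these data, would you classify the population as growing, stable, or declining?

lx = nx/n0 = nx/100: 1, 0.89, 0.84, 0.61, 0.1
R0 = Σ lx·mx = 0 + 0.267 + 0.84 + 0.854 + 0.07 = 2.031
R0 > 1, so the population is growing.

growing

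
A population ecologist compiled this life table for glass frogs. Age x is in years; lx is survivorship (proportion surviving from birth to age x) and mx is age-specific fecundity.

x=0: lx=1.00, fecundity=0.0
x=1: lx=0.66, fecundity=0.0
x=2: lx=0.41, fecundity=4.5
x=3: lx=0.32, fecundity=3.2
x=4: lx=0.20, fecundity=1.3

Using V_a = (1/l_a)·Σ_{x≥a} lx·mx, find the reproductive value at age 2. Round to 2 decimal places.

7.63

lx·mx for x ≥ 2: 1.845, 1.024, 0.26 → sum = 3.129
V_2 = 3.129 / l_2 = 3.129 / 0.41 = 7.631707… → 7.63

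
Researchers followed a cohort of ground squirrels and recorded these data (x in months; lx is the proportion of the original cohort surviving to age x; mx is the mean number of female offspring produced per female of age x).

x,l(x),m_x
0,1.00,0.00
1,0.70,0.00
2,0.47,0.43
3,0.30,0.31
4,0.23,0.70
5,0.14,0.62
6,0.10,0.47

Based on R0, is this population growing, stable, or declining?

declining

R0 = Σ lx·mx = 0 + 0 + 0.2021 + 0.093 + 0.161 + 0.0868 + 0.047 = 0.5899
R0 < 1, so the population is declining.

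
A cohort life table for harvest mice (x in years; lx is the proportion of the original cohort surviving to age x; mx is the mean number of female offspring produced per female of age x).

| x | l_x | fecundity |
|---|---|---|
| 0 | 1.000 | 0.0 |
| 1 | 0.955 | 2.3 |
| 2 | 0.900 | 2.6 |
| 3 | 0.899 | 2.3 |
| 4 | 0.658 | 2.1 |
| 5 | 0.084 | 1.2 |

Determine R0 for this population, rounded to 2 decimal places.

lx·mx by age: 0, 2.1965, 2.34, 2.0677, 1.3818, 0.1008
R0 = Σ lx·mx = 8.0868 → 8.09

8.09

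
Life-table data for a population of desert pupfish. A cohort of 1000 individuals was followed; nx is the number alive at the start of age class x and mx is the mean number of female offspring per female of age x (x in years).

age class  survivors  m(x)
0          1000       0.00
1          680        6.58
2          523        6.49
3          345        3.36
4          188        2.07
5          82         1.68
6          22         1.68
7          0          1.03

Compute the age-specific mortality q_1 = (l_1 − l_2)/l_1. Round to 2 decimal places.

lx = nx/n0 = nx/1000: 1, 0.68, 0.523, 0.345, 0.188, 0.082, 0.022, 0
q_1 = (l_1 − l_2) / l_1 = (0.68 − 0.523) / 0.68
     = 0.157 / 0.68 = 0.230882… → 0.23

0.23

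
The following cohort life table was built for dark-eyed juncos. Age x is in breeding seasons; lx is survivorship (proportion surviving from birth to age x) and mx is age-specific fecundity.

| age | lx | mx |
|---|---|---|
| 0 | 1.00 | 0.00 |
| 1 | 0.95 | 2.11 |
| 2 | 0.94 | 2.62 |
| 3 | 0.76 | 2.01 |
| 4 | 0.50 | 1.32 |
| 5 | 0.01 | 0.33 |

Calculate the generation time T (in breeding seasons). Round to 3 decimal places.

lx·mx: 0, 2.0045, 2.4628, 1.5276, 0.66, 0.0033 → R0 = 6.6582
x·lx·mx: 0, 2.0045, 4.9256, 4.5828, 2.64, 0.0165 → Σ = 14.1694
T = 14.1694 / 6.6582 = 2.128113… → 2.128

2.128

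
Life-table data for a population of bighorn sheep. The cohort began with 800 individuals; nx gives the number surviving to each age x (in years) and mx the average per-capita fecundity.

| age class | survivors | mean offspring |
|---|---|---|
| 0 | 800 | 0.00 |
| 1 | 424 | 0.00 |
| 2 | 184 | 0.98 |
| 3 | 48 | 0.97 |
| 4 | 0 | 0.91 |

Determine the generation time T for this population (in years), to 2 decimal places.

2.21

lx = nx/n0 = nx/800: 1, 0.53, 0.23, 0.06, 0
lx·mx: 0, 0, 0.2254, 0.0582, 0 → R0 = 0.2836
x·lx·mx: 0, 0, 0.4508, 0.1746, 0 → Σ = 0.6254
T = 0.6254 / 0.2836 = 2.205219… → 2.21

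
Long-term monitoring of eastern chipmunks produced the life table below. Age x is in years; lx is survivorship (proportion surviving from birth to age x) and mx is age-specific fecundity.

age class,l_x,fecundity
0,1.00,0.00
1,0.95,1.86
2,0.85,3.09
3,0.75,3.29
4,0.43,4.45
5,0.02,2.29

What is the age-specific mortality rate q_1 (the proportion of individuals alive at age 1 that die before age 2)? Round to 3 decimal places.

q_1 = (l_1 − l_2) / l_1 = (0.95 − 0.85) / 0.95
     = 0.1 / 0.95 = 0.105263… → 0.105

0.105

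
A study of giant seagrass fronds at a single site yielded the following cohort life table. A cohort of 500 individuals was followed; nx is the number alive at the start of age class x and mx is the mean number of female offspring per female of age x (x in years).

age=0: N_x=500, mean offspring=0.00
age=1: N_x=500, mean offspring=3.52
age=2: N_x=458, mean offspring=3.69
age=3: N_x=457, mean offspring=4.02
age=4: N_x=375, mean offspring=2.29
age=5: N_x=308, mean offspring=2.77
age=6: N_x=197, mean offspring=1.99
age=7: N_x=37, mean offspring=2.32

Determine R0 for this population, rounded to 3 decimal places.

14.954

lx = nx/n0 = nx/500: 1, 1, 0.916, 0.914, 0.75, 0.616, 0.394, 0.074
lx·mx by age: 0, 3.52, 3.38004, 3.67428, 1.7175, 1.70632, 0.78406, 0.17168
R0 = Σ lx·mx = 14.95388 → 14.954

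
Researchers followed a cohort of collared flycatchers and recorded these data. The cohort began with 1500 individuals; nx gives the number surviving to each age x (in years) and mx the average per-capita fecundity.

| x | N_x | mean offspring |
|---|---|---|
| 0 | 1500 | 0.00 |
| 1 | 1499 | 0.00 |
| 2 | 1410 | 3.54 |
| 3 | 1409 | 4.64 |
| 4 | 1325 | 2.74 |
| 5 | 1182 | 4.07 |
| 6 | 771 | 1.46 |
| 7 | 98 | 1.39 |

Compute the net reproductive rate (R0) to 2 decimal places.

14.15

lx = nx/n0 = nx/1500: 1, 0.99933…, 0.94, 0.93933…, 0.88333…, 0.788, 0.514, 0.06533…
lx·mx by age: 0, 0, 3.3276, 4.358507…, 2.420333…, 3.20716, 0.75044, 0.090813…
R0 = Σ lx·mx = 14.154853… → 14.15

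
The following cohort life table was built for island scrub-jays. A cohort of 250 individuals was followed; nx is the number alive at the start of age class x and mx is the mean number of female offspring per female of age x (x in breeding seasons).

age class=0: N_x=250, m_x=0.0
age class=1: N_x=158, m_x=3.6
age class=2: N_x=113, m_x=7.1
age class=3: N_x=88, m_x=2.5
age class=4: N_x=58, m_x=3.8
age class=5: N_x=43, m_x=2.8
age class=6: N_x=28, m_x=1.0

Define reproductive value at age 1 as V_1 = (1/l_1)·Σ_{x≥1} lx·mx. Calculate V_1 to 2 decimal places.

lx = nx/n0 = nx/250: 1, 0.632, 0.452, 0.352, 0.232, 0.172, 0.112
lx·mx for x ≥ 1: 2.2752, 3.2092, 0.88, 0.8816, 0.4816, 0.112 → sum = 7.8396
V_1 = 7.8396 / l_1 = 7.8396 / 0.632 = 12.40443… → 12.40

12.40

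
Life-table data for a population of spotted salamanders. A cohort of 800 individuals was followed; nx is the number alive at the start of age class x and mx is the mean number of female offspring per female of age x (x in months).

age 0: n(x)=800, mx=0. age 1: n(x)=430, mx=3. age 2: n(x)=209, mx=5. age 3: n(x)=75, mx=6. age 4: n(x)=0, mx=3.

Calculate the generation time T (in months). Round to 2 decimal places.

lx = nx/n0 = nx/800: 1, 0.5375, 0.26125, 0.09375, 0
lx·mx: 0, 1.6125, 1.30625, 0.5625, 0 → R0 = 3.48125
x·lx·mx: 0, 1.6125, 2.6125, 1.6875, 0 → Σ = 5.9125
T = 5.9125 / 3.48125 = 1.698384… → 1.70

1.70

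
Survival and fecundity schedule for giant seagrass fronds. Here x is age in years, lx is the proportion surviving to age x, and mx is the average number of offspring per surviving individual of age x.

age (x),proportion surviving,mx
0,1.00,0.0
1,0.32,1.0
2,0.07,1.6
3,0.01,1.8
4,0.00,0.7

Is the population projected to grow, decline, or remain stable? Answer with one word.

declining

R0 = Σ lx·mx = 0 + 0.32 + 0.112 + 0.018 + 0 = 0.45
R0 < 1, so the population is declining.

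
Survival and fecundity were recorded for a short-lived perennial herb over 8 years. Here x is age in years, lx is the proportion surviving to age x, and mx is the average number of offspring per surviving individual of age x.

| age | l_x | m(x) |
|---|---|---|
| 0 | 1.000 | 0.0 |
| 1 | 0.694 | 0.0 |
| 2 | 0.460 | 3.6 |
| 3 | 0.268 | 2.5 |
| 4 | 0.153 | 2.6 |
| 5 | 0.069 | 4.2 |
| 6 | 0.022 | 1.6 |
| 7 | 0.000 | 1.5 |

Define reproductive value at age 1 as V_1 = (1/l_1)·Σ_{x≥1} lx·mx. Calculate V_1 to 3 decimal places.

lx·mx for x ≥ 1: 0, 1.656, 0.67, 0.3978, 0.2898, 0.0352, 0 → sum = 3.0488
V_1 = 3.0488 / l_1 = 3.0488 / 0.694 = 4.393084… → 4.393

4.393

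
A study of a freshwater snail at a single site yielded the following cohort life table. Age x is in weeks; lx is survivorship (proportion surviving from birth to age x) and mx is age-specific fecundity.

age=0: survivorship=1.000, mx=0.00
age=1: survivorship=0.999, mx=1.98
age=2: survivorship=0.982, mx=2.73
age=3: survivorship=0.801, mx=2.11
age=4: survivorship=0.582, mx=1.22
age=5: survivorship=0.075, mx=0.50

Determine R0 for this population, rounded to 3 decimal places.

7.097

lx·mx by age: 0, 1.97802, 2.68086, 1.69011, 0.71004, 0.0375
R0 = Σ lx·mx = 7.09653 → 7.097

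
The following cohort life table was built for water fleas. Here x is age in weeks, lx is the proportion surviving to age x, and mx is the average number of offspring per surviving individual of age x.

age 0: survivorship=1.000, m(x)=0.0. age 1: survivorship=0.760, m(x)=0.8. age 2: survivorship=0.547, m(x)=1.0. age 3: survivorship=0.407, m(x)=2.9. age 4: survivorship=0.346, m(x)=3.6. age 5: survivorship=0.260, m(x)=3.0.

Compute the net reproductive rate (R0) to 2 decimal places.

lx·mx by age: 0, 0.608, 0.547, 1.1803, 1.2456, 0.78
R0 = Σ lx·mx = 4.3609 → 4.36

4.36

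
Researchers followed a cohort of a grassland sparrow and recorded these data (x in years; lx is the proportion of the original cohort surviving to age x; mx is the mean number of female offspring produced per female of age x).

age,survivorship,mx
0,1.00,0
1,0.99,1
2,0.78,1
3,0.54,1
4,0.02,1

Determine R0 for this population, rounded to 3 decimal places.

lx·mx by age: 0, 0.99, 0.78, 0.54, 0.02
R0 = Σ lx·mx = 2.33 → 2.330

2.330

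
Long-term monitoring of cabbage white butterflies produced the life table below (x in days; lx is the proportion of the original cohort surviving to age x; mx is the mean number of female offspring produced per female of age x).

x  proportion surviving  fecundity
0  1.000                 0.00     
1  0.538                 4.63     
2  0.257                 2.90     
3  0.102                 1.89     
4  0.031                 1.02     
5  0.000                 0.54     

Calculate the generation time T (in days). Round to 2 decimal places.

1.35

lx·mx: 0, 2.49094, 0.7453, 0.19278, 0.03162, 0 → R0 = 3.46064
x·lx·mx: 0, 2.49094, 1.4906, 0.57834, 0.12648, 0 → Σ = 4.68636
T = 4.68636 / 3.46064 = 1.354189… → 1.35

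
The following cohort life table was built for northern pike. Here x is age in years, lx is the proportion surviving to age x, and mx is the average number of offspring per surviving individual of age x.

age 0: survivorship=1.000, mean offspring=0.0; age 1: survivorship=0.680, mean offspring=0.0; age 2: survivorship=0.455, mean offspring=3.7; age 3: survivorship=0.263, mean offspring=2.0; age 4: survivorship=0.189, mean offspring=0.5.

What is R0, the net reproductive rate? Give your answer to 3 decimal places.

lx·mx by age: 0, 0, 1.6835, 0.526, 0.0945
R0 = Σ lx·mx = 2.304 → 2.304

2.304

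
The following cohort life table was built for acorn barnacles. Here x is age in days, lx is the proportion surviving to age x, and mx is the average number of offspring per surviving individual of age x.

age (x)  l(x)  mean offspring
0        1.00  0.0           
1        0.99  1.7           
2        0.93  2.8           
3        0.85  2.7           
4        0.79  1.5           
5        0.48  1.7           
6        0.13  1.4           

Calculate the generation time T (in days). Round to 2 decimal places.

lx·mx: 0, 1.683, 2.604, 2.295, 1.185, 0.816, 0.182 → R0 = 8.765
x·lx·mx: 0, 1.683, 5.208, 6.885, 4.74, 4.08, 1.092 → Σ = 23.688
T = 23.688 / 8.765 = 2.702567… → 2.70

2.70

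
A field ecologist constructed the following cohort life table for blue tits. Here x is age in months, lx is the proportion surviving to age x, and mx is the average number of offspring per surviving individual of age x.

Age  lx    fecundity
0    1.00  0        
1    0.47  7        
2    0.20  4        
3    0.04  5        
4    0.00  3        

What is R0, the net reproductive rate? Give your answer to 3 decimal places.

lx·mx by age: 0, 3.29, 0.8, 0.2, 0
R0 = Σ lx·mx = 4.29 → 4.290

4.290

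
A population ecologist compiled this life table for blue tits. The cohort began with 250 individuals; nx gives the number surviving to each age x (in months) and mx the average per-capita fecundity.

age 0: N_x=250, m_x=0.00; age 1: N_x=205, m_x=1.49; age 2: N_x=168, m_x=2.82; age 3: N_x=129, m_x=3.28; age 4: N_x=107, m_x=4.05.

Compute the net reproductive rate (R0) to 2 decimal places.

6.54

lx = nx/n0 = nx/250: 1, 0.82, 0.672, 0.516, 0.428
lx·mx by age: 0, 1.2218, 1.89504, 1.69248, 1.7334
R0 = Σ lx·mx = 6.54272 → 6.54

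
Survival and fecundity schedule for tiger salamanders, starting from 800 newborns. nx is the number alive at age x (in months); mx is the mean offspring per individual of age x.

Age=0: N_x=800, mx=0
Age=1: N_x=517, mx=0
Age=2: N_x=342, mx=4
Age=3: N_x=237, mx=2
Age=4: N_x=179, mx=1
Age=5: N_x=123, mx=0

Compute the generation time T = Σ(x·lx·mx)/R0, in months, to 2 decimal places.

2.41

lx = nx/n0 = nx/800: 1, 0.64625, 0.4275, 0.29625, 0.22375, 0.15375
lx·mx: 0, 0, 1.71, 0.5925, 0.22375, 0 → R0 = 2.52625
x·lx·mx: 0, 0, 3.42, 1.7775, 0.895, 0 → Σ = 6.0925
T = 6.0925 / 2.52625 = 2.411677… → 2.41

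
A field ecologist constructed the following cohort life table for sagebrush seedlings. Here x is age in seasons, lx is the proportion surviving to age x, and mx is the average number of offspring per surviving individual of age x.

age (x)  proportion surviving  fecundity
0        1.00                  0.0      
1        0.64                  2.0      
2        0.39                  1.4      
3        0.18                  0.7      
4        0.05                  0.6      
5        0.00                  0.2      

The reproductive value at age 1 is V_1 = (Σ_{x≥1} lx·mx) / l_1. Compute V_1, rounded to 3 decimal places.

lx·mx for x ≥ 1: 1.28, 0.546, 0.126, 0.03, 0 → sum = 1.982
V_1 = 1.982 / l_1 = 1.982 / 0.64 = 3.096875 → 3.097

3.097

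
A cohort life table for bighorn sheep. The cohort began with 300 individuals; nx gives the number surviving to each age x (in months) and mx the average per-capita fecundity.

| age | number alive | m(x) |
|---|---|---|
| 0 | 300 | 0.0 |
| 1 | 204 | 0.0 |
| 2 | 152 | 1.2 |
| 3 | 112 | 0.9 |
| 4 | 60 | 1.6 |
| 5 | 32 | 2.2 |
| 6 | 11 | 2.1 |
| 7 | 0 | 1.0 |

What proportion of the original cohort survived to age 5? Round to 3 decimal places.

0.107

l_5 = n_5/n_0 = 32/300 = 0.106667… → 0.107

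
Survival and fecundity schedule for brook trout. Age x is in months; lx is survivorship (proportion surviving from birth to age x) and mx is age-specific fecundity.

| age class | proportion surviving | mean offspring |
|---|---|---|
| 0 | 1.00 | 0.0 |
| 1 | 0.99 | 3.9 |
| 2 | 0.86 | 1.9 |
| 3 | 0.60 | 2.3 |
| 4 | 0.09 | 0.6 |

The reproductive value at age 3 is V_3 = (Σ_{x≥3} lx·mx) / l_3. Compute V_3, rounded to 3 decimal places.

lx·mx for x ≥ 3: 1.38, 0.054 → sum = 1.434
V_3 = 1.434 / l_3 = 1.434 / 0.6 = 2.39 → 2.390

2.390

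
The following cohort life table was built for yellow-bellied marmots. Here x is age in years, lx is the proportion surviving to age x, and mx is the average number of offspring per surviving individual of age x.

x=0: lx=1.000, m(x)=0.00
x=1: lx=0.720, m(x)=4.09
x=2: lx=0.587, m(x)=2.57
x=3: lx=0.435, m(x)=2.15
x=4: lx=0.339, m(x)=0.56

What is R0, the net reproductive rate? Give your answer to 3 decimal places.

lx·mx by age: 0, 2.9448, 1.50859, 0.93525, 0.18984
R0 = Σ lx·mx = 5.57848 → 5.578

5.578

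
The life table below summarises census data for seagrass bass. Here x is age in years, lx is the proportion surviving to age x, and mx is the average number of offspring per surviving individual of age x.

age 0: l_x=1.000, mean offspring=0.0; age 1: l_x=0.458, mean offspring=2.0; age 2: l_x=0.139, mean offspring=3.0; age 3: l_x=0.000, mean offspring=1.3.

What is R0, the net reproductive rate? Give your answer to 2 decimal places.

1.33

lx·mx by age: 0, 0.916, 0.417, 0
R0 = Σ lx·mx = 1.333 → 1.33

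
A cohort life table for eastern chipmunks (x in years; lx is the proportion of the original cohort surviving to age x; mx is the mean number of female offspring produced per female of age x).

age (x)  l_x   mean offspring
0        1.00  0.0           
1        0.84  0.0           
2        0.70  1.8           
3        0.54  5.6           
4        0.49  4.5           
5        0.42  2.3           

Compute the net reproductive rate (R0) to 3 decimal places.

lx·mx by age: 0, 0, 1.26, 3.024, 2.205, 0.966
R0 = Σ lx·mx = 7.455 → 7.455

7.455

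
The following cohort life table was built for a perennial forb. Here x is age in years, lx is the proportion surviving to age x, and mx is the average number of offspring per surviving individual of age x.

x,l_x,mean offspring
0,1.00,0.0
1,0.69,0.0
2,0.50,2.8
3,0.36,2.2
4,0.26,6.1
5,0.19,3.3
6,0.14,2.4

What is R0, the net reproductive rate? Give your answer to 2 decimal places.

4.74

lx·mx by age: 0, 0, 1.4, 0.792, 1.586, 0.627, 0.336
R0 = Σ lx·mx = 4.741 → 4.74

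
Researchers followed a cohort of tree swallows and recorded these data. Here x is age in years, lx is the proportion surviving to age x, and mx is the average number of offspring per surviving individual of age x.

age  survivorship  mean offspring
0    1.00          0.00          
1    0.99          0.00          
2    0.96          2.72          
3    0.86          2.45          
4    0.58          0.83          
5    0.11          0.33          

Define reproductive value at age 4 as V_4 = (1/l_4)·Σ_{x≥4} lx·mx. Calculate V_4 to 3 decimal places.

0.893

lx·mx for x ≥ 4: 0.4814, 0.0363 → sum = 0.5177
V_4 = 0.5177 / l_4 = 0.5177 / 0.58 = 0.892586… → 0.893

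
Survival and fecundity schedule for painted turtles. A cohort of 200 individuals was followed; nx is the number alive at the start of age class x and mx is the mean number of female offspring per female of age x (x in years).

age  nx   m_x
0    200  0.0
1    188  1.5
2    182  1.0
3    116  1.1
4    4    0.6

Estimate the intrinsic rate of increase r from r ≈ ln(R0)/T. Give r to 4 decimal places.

0.6227

lx = nx/n0 = nx/200: 1, 0.94, 0.91, 0.58, 0.02
R0 = Σ lx·mx = 0 + 1.41 + 0.91 + 0.638 + 0.012 = 2.97
Σ x·lx·mx = 5.192; T = 5.192/2.97 = 1.74815…
r ≈ ln(R0)/T = ln(2.97)/1.74815… = 0.622694… → 0.6227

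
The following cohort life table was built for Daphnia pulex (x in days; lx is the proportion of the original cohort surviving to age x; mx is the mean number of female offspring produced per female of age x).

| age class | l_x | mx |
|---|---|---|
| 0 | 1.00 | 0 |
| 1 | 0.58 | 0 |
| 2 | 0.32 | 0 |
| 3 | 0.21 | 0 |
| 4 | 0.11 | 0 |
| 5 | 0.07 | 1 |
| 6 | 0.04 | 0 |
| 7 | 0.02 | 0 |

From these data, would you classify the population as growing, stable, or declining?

declining

R0 = Σ lx·mx = 0 + 0 + 0 + 0 + 0 + 0.07 + 0 + 0 = 0.07
R0 < 1, so the population is declining.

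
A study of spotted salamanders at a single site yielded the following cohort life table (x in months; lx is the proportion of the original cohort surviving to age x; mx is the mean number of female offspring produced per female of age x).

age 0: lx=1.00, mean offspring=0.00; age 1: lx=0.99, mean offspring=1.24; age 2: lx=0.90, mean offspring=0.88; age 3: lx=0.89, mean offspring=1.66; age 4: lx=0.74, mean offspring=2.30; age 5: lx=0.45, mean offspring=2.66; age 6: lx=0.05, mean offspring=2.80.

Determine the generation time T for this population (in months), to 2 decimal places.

3.19

lx·mx: 0, 1.2276, 0.792, 1.4774, 1.702, 1.197, 0.14 → R0 = 6.536
x·lx·mx: 0, 1.2276, 1.584, 4.4322, 6.808, 5.985, 0.84 → Σ = 20.8768
T = 20.8768 / 6.536 = 3.194125… → 3.19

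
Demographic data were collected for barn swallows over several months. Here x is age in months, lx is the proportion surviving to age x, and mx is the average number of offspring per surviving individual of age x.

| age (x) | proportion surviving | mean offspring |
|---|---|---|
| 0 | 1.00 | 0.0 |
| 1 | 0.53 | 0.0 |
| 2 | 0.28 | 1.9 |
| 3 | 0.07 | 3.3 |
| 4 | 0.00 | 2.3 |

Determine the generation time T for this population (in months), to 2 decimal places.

2.30

lx·mx: 0, 0, 0.532, 0.231, 0 → R0 = 0.763
x·lx·mx: 0, 0, 1.064, 0.693, 0 → Σ = 1.757
T = 1.757 / 0.763 = 2.302752… → 2.30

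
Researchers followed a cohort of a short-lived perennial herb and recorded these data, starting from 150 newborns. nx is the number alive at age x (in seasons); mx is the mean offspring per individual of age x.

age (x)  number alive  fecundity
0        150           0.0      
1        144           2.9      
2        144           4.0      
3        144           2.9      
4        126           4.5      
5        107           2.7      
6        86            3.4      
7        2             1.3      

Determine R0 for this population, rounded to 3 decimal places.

17.081

lx = nx/n0 = nx/150: 1, 0.96, 0.96, 0.96, 0.84, 0.71333…, 0.57333…, 0.01333…
lx·mx by age: 0, 2.784, 3.84, 2.784, 3.78, 1.926…, 1.949333…, 0.017333…
R0 = Σ lx·mx = 17.080667… → 17.081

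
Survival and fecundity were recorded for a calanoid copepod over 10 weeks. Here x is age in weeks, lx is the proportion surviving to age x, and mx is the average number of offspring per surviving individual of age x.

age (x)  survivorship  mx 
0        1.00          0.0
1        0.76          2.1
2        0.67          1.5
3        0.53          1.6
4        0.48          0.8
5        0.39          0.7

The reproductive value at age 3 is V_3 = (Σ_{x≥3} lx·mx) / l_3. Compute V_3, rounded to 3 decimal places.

2.840

lx·mx for x ≥ 3: 0.848, 0.384, 0.273 → sum = 1.505
V_3 = 1.505 / l_3 = 1.505 / 0.53 = 2.839623… → 2.840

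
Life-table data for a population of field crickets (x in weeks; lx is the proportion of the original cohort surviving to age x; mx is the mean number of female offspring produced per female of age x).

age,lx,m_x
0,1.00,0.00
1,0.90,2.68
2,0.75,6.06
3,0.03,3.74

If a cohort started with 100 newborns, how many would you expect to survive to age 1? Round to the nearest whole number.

Expected survivors = N0 · l_1 = 100 × 0.90 = 90 → 90

90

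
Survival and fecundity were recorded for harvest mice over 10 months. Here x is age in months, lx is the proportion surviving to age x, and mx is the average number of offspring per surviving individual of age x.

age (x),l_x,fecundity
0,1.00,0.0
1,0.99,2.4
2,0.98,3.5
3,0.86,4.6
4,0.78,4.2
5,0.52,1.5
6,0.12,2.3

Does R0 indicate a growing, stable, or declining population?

R0 = Σ lx·mx = 0 + 2.376 + 3.43 + 3.956 + 3.276 + 0.78 + 0.276 = 14.094
R0 > 1, so the population is growing.

growing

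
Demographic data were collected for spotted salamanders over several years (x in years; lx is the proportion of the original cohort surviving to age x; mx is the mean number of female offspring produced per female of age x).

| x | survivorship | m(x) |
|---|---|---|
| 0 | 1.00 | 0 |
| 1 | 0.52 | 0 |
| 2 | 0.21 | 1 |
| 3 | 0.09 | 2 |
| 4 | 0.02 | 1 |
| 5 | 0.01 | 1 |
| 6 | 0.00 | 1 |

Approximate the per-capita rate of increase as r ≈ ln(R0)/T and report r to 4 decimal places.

-0.3343

R0 = Σ lx·mx = 0 + 0 + 0.21 + 0.18 + 0.02 + 0.01 + 0 = 0.42
Σ x·lx·mx = 1.09; T = 1.09/0.42 = 2.59524…
r ≈ ln(R0)/T = ln(0.42)/2.59524… = -0.334266… → -0.3343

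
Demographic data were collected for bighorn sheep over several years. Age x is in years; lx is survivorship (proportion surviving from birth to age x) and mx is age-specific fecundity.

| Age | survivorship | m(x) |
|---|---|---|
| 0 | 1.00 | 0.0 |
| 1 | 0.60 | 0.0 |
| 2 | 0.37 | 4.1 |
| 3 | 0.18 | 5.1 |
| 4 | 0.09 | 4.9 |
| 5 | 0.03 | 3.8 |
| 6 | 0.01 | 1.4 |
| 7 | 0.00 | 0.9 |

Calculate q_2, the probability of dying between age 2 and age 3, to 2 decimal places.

0.51

q_2 = (l_2 − l_3) / l_2 = (0.37 − 0.18) / 0.37
     = 0.19 / 0.37 = 0.513514… → 0.51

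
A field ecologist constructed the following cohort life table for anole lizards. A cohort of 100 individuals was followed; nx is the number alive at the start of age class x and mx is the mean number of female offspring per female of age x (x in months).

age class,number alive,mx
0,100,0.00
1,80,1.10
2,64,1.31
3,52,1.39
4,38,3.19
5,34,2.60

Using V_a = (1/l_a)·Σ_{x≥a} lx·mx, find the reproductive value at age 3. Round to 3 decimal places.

lx = nx/n0 = nx/100: 1, 0.8, 0.64, 0.52, 0.38, 0.34
lx·mx for x ≥ 3: 0.7228, 1.2122, 0.884 → sum = 2.819
V_3 = 2.819 / l_3 = 2.819 / 0.52 = 5.421154… → 5.421

5.421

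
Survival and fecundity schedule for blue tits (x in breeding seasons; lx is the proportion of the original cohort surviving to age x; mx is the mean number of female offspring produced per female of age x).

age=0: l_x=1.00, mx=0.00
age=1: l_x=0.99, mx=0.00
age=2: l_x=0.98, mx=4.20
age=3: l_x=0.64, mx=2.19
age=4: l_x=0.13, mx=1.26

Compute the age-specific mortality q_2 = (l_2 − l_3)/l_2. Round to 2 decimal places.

0.35

q_2 = (l_2 − l_3) / l_2 = (0.98 − 0.64) / 0.98
     = 0.34 / 0.98 = 0.346939… → 0.35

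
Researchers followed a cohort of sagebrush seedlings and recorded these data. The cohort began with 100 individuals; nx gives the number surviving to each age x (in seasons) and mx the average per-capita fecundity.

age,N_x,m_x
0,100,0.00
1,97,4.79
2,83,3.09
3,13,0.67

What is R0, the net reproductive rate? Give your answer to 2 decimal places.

lx = nx/n0 = nx/100: 1, 0.97, 0.83, 0.13
lx·mx by age: 0, 4.6463, 2.5647, 0.0871
R0 = Σ lx·mx = 7.2981 → 7.30

7.30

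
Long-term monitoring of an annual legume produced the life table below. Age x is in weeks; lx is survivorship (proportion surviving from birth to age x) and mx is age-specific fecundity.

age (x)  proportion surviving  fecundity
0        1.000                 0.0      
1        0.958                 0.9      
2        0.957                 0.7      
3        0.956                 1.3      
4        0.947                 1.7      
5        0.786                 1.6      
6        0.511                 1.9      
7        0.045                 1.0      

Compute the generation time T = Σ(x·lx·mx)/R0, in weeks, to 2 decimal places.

3.72

lx·mx: 0, 0.8622, 0.6699, 1.2428, 1.6099, 1.2576, 0.9709, 0.045 → R0 = 6.6583
x·lx·mx: 0, 0.8622, 1.3398, 3.7284, 6.4396, 6.288, 5.8254, 0.315 → Σ = 24.7984
T = 24.7984 / 6.6583 = 3.724434… → 3.72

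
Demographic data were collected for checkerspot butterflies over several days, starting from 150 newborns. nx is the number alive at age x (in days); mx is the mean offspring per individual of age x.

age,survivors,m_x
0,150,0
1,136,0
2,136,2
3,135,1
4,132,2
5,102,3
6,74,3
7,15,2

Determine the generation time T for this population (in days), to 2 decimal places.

lx = nx/n0 = nx/150: 1, 0.90667…, 0.90667…, 0.9, 0.88, 0.68, 0.49333…, 0.1
lx·mx: 0, 0, 1.813333…, 0.9, 1.76, 2.04, 1.48…, 0.2 → R0 = 8.193333…
x·lx·mx: 0, 0, 3.626667…, 2.7, 7.04, 10.2, 8.88…, 1.4 → Σ = 33.846667…
T = 33.846667… / 8.193333… = 4.131001… → 4.13

4.13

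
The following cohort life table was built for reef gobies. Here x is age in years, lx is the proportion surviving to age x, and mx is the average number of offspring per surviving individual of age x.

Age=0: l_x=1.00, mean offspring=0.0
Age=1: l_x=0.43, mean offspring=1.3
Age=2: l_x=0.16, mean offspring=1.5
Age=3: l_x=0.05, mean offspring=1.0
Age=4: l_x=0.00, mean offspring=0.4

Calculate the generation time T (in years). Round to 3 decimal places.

1.400

lx·mx: 0, 0.559, 0.24, 0.05, 0 → R0 = 0.849
x·lx·mx: 0, 0.559, 0.48, 0.15, 0 → Σ = 1.189
T = 1.189 / 0.849 = 1.400471… → 1.400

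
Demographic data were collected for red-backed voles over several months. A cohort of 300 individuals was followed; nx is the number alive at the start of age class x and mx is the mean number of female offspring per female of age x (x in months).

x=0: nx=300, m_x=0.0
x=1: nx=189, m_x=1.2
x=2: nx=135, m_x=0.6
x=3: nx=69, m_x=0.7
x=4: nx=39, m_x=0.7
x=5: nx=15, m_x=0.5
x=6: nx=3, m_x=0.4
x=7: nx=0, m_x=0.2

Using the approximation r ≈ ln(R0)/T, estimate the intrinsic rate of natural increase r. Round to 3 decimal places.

lx = nx/n0 = nx/300: 1, 0.63, 0.45, 0.23, 0.13, 0.05, 0.01, 0
R0 = Σ lx·mx = 0 + 0.756 + 0.27 + 0.161 + 0.091 + 0.025 + 0.004 + 0 = 1.307
Σ x·lx·mx = 2.292; T = 2.292/1.307 = 1.75363…
r ≈ ln(R0)/T = ln(1.307)/1.75363… = 0.15267… → 0.153

0.153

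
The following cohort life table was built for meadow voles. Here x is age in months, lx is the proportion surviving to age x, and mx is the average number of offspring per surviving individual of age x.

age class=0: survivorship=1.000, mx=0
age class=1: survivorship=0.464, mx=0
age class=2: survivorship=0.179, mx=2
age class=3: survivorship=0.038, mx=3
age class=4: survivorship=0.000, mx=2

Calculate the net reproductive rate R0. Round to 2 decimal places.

lx·mx by age: 0, 0, 0.358, 0.114, 0
R0 = Σ lx·mx = 0.472 → 0.47

0.47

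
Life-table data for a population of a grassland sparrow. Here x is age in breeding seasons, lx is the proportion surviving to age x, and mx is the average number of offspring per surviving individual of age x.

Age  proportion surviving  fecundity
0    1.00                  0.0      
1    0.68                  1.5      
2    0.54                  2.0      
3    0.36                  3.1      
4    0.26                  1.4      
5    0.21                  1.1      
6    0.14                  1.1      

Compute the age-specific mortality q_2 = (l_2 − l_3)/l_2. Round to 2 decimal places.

q_2 = (l_2 − l_3) / l_2 = (0.54 − 0.36) / 0.54
     = 0.18 / 0.54 = 0.333333… → 0.33

0.33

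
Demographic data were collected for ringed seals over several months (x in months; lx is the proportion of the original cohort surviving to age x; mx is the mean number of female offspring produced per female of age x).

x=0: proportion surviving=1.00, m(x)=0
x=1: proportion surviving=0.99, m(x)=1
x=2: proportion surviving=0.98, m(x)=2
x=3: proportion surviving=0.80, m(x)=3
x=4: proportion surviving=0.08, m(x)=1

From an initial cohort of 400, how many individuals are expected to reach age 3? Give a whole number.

320

Expected survivors = N0 · l_3 = 400 × 0.80 = 320 → 320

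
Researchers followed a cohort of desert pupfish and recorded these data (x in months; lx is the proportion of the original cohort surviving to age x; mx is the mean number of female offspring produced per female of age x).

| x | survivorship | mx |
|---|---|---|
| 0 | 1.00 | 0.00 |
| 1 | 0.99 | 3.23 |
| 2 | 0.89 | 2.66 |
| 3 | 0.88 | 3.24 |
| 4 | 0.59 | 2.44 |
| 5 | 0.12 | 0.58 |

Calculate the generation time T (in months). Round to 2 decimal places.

2.28

lx·mx: 0, 3.1977, 2.3674, 2.8512, 1.4396, 0.0696 → R0 = 9.9255
x·lx·mx: 0, 3.1977, 4.7348, 8.5536, 5.7584, 0.348 → Σ = 22.5925
T = 22.5925 / 9.9255 = 2.276208… → 2.28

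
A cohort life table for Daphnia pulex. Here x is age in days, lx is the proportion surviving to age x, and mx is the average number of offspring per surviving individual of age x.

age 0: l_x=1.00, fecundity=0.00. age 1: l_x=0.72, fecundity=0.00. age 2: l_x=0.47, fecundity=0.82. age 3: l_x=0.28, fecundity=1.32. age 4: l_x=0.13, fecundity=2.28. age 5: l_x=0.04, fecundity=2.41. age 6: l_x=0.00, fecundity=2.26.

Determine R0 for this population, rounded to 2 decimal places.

lx·mx by age: 0, 0, 0.3854, 0.3696, 0.2964, 0.0964, 0
R0 = Σ lx·mx = 1.1478 → 1.15

1.15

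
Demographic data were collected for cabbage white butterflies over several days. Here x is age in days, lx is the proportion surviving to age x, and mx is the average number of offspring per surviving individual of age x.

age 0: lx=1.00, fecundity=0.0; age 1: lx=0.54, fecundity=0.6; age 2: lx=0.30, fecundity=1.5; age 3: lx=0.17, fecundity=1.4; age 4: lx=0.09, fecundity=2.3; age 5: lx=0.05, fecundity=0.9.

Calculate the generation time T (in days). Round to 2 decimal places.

lx·mx: 0, 0.324, 0.45, 0.238, 0.207, 0.045 → R0 = 1.264
x·lx·mx: 0, 0.324, 0.9, 0.714, 0.828, 0.225 → Σ = 2.991
T = 2.991 / 1.264 = 2.366297… → 2.37

2.37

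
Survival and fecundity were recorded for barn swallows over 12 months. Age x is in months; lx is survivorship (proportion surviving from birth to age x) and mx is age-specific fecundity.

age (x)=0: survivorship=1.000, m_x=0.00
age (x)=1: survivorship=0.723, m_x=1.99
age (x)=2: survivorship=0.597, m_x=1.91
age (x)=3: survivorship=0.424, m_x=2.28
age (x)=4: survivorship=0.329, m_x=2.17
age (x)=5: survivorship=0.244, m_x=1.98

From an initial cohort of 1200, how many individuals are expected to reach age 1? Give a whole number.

Expected survivors = N0 · l_1 = 1200 × 0.723 = 867.6 → 868

868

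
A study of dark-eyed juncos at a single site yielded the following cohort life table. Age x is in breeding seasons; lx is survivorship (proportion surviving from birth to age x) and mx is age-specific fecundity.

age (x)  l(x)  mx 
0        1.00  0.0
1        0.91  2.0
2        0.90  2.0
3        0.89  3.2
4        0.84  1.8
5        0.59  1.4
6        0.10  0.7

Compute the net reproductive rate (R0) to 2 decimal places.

lx·mx by age: 0, 1.82, 1.8, 2.848, 1.512, 0.826, 0.07
R0 = Σ lx·mx = 8.876 → 8.88

8.88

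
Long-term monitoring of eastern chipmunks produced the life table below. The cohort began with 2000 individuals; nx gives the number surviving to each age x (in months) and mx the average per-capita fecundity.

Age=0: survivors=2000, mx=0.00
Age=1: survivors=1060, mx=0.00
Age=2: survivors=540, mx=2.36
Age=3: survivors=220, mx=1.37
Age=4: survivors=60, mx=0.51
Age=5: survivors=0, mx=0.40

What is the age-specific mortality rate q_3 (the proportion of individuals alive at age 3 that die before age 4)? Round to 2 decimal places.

lx = nx/n0 = nx/2000: 1, 0.53, 0.27, 0.11, 0.03, 0
q_3 = (l_3 − l_4) / l_3 = (0.11 − 0.03) / 0.11
     = 0.08 / 0.11 = 0.727273… → 0.73

0.73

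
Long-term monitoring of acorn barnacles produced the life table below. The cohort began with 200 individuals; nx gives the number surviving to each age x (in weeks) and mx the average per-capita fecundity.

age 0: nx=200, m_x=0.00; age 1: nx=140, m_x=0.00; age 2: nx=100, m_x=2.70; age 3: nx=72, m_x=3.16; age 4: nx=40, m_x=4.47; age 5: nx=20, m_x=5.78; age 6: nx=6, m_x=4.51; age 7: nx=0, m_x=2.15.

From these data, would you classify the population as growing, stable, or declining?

lx = nx/n0 = nx/200: 1, 0.7, 0.5, 0.36, 0.2, 0.1, 0.03, 0
R0 = Σ lx·mx = 0 + 0 + 1.35 + 1.1376 + 0.894 + 0.578 + 0.1353 + 0 = 4.0949
R0 > 1, so the population is growing.

growing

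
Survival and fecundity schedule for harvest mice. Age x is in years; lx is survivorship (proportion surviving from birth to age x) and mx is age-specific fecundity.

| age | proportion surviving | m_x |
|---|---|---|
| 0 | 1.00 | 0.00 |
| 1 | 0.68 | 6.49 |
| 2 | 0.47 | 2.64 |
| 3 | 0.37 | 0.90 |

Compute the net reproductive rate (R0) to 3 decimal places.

lx·mx by age: 0, 4.4132, 1.2408, 0.333
R0 = Σ lx·mx = 5.987 → 5.987

5.987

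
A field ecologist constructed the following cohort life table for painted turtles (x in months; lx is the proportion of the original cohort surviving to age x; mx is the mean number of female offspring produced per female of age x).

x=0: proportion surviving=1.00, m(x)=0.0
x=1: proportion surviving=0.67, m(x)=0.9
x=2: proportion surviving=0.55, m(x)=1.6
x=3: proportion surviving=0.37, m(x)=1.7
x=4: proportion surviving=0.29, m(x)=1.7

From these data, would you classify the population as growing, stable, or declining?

growing

R0 = Σ lx·mx = 0 + 0.603 + 0.88 + 0.629 + 0.493 = 2.605
R0 > 1, so the population is growing.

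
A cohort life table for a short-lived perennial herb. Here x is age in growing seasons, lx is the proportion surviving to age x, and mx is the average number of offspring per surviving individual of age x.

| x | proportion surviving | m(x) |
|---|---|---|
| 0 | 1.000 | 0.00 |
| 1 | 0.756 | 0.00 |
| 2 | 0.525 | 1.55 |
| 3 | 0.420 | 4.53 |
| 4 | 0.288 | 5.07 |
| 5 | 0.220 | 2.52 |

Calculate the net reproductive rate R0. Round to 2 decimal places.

lx·mx by age: 0, 0, 0.81375, 1.9026, 1.46016, 0.5544
R0 = Σ lx·mx = 4.73091 → 4.73

4.73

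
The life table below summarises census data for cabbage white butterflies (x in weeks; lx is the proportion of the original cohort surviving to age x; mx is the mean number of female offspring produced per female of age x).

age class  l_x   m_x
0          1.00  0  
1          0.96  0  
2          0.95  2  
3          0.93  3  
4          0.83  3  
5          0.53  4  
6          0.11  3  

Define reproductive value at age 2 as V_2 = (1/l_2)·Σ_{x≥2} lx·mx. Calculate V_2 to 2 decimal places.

10.14

lx·mx for x ≥ 2: 1.9, 2.79, 2.49, 2.12, 0.33 → sum = 9.63
V_2 = 9.63 / l_2 = 9.63 / 0.95 = 10.136842… → 10.14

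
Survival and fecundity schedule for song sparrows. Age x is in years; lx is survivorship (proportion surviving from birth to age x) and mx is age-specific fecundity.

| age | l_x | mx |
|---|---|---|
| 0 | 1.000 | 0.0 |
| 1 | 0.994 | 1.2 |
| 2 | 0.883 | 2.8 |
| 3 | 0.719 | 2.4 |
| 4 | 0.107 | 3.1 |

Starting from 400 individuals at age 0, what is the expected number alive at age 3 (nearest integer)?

Expected survivors = N0 · l_3 = 400 × 0.719 = 287.6 → 288

288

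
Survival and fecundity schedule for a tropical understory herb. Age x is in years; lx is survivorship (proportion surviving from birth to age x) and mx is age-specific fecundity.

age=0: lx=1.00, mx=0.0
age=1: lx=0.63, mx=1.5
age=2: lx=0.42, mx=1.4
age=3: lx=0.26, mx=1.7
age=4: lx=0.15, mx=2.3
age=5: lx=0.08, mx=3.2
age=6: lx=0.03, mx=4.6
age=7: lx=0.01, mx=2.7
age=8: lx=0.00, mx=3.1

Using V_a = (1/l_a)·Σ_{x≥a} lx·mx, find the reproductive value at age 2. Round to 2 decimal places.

lx·mx for x ≥ 2: 0.588, 0.442, 0.345, 0.256, 0.138, 0.027, 0 → sum = 1.796
V_2 = 1.796 / l_2 = 1.796 / 0.42 = 4.27619… → 4.28

4.28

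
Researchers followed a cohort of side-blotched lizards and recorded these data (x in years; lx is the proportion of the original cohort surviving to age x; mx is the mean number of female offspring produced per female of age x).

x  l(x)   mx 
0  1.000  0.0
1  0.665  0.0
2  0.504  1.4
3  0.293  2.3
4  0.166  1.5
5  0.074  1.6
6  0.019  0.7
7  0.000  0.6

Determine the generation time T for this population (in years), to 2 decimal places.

2.90

lx·mx: 0, 0, 0.7056, 0.6739, 0.249, 0.1184, 0.0133, 0 → R0 = 1.7602
x·lx·mx: 0, 0, 1.4112, 2.0217, 0.996, 0.592, 0.0798, 0 → Σ = 5.1007
T = 5.1007 / 1.7602 = 2.897796… → 2.90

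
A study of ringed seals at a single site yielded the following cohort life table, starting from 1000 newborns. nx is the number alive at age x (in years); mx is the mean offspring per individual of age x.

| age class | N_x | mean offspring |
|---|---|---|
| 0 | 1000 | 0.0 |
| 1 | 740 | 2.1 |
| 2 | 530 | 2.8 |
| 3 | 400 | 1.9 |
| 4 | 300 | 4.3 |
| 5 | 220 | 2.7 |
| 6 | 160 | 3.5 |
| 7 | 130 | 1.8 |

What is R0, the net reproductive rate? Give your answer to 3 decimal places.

6.476

lx = nx/n0 = nx/1000: 1, 0.74, 0.53, 0.4, 0.3, 0.22, 0.16, 0.13
lx·mx by age: 0, 1.554, 1.484, 0.76, 1.29, 0.594, 0.56, 0.234
R0 = Σ lx·mx = 6.476 → 6.476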